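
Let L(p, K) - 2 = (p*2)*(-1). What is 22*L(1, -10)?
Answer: 0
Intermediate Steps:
L(p, K) = 2 - 2*p (L(p, K) = 2 + (p*2)*(-1) = 2 + (2*p)*(-1) = 2 - 2*p)
22*L(1, -10) = 22*(2 - 2*1) = 22*(2 - 2) = 22*0 = 0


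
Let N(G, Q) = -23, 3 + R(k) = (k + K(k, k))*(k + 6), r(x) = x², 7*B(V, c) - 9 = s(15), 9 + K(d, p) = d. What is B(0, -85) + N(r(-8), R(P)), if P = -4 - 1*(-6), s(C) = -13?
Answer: -165/7 ≈ -23.571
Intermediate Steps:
K(d, p) = -9 + d
B(V, c) = -4/7 (B(V, c) = 9/7 + (⅐)*(-13) = 9/7 - 13/7 = -4/7)
P = 2 (P = -4 + 6 = 2)
R(k) = -3 + (-9 + 2*k)*(6 + k) (R(k) = -3 + (k + (-9 + k))*(k + 6) = -3 + (-9 + 2*k)*(6 + k))
B(0, -85) + N(r(-8), R(P)) = -4/7 - 23 = -165/7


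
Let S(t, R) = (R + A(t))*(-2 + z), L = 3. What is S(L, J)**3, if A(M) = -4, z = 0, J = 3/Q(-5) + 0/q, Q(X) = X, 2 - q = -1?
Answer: 97336/125 ≈ 778.69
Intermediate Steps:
q = 3 (q = 2 - 1*(-1) = 2 + 1 = 3)
J = -3/5 (J = 3/(-5) + 0/3 = 3*(-1/5) + 0*(1/3) = -3/5 + 0 = -3/5 ≈ -0.60000)
S(t, R) = 8 - 2*R (S(t, R) = (R - 4)*(-2 + 0) = (-4 + R)*(-2) = 8 - 2*R)
S(L, J)**3 = (8 - 2*(-3/5))**3 = (8 + 6/5)**3 = (46/5)**3 = 97336/125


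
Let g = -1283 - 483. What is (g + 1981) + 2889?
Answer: 3104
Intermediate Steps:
g = -1766
(g + 1981) + 2889 = (-1766 + 1981) + 2889 = 215 + 2889 = 3104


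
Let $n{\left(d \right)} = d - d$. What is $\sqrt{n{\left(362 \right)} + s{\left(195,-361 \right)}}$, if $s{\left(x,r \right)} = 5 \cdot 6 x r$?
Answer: $285 i \sqrt{26} \approx 1453.2 i$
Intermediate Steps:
$s{\left(x,r \right)} = 30 r x$ ($s{\left(x,r \right)} = 30 x r = 30 r x$)
$n{\left(d \right)} = 0$
$\sqrt{n{\left(362 \right)} + s{\left(195,-361 \right)}} = \sqrt{0 + 30 \left(-361\right) 195} = \sqrt{0 - 2111850} = \sqrt{-2111850} = 285 i \sqrt{26}$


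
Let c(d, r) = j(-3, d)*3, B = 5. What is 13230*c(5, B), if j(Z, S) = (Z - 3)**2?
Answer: 1428840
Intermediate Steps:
j(Z, S) = (-3 + Z)**2
c(d, r) = 108 (c(d, r) = (-3 - 3)**2*3 = (-6)**2*3 = 36*3 = 108)
13230*c(5, B) = 13230*108 = 1428840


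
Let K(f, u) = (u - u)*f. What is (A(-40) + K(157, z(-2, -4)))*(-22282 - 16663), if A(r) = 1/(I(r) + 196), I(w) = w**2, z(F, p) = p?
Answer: -38945/1796 ≈ -21.684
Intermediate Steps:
A(r) = 1/(196 + r**2) (A(r) = 1/(r**2 + 196) = 1/(196 + r**2))
K(f, u) = 0 (K(f, u) = 0*f = 0)
(A(-40) + K(157, z(-2, -4)))*(-22282 - 16663) = (1/(196 + (-40)**2) + 0)*(-22282 - 16663) = (1/(196 + 1600) + 0)*(-38945) = (1/1796 + 0)*(-38945) = (1/1796)*(-38945) = -38945/1796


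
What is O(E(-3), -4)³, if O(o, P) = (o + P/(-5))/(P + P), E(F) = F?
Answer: 1331/64000 ≈ 0.020797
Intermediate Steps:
O(o, P) = (o - P/5)/(2*P) (O(o, P) = (o + P*(-⅕))/((2*P)) = (o - P/5)*(1/(2*P)) = (o - P/5)/(2*P))
O(E(-3), -4)³ = ((⅒)*(-1*(-4) + 5*(-3))/(-4))³ = ((⅒)*(-¼)*(4 - 15))³ = ((⅒)*(-¼)*(-11))³ = (11/40)³ = 1331/64000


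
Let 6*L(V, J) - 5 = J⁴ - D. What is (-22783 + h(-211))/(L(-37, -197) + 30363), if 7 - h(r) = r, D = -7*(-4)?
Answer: -67695/753160318 ≈ -8.9881e-5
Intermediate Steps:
D = 28
h(r) = 7 - r
L(V, J) = -23/6 + J⁴/6 (L(V, J) = ⅚ + (J⁴ - 1*28)/6 = ⅚ + (J⁴ - 28)/6 = ⅚ + (-28 + J⁴)/6 = ⅚ + (-14/3 + J⁴/6) = -23/6 + J⁴/6)
(-22783 + h(-211))/(L(-37, -197) + 30363) = (-22783 + (7 - 1*(-211)))/((-23/6 + (⅙)*(-197)⁴) + 30363) = (-22783 + (7 + 211))/((-23/6 + (⅙)*1506138481) + 30363) = (-22783 + 218)/((-23/6 + 1506138481/6) + 30363) = -22565/(753069229/3 + 30363) = -22565/753160318/3 = -22565*3/753160318 = -67695/753160318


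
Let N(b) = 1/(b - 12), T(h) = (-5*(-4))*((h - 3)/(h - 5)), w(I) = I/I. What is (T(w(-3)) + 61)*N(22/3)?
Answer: -213/14 ≈ -15.214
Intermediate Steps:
w(I) = 1
T(h) = 20*(-3 + h)/(-5 + h) (T(h) = 20*((-3 + h)/(-5 + h)) = 20*(-3 + h)/(-5 + h))
N(b) = 1/(-12 + b)
(T(w(-3)) + 61)*N(22/3) = (20*(-3 + 1)/(-5 + 1) + 61)/(-12 + 22/3) = (20*(-2)/(-4) + 61)/(-12 + 22*(⅓)) = (20*(-¼)*(-2) + 61)/(-12 + 22/3) = (10 + 61)/(-14/3) = 71*(-3/14) = -213/14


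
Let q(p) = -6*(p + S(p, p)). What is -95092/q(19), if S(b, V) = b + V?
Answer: 47546/171 ≈ 278.05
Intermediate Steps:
S(b, V) = V + b
q(p) = -18*p (q(p) = -6*(p + (p + p)) = -6*(p + 2*p) = -18*p)
-95092/q(19) = -95092/((-18*19)) = -95092/(-342) = -95092*(-1/342) = 47546/171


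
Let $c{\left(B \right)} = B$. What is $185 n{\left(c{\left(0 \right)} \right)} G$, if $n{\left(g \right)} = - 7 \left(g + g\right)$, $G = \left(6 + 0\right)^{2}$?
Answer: $0$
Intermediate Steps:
$G = 36$ ($G = 6^{2} = 36$)
$n{\left(g \right)} = - 14 g$ ($n{\left(g \right)} = - 7 \cdot 2 g = - 14 g$)
$185 n{\left(c{\left(0 \right)} \right)} G = 185 \left(\left(-14\right) 0\right) 36 = 185 \cdot 0 \cdot 36 = 0 \cdot 36 = 0$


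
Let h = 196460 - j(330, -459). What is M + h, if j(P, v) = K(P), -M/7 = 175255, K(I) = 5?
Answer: -1030330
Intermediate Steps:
M = -1226785 (M = -7*175255 = -1226785)
j(P, v) = 5
h = 196455 (h = 196460 - 1*5 = 196460 - 5 = 196455)
M + h = -1226785 + 196455 = -1030330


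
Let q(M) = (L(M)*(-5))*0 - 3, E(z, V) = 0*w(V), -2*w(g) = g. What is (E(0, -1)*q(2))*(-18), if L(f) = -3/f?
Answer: 0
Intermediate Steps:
w(g) = -g/2
E(z, V) = 0 (E(z, V) = 0*(-V/2) = 0)
q(M) = -3 (q(M) = (-3/M*(-5))*0 - 3 = (15/M)*0 - 3 = 0 - 3 = -3)
(E(0, -1)*q(2))*(-18) = (0*(-3))*(-18) = 0*(-18) = 0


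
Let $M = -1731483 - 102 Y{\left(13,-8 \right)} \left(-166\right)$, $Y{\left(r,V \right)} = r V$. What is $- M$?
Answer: $3492411$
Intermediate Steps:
$Y{\left(r,V \right)} = V r$
$M = -3492411$ ($M = -1731483 - 102 \left(\left(-8\right) 13\right) \left(-166\right) = -1731483 - 102 \left(-104\right) \left(-166\right) = -1731483 - \left(-10608\right) \left(-166\right) = -1731483 - 1760928 = -3492411$)
$- M = \left(-1\right) \left(-3492411\right) = 3492411$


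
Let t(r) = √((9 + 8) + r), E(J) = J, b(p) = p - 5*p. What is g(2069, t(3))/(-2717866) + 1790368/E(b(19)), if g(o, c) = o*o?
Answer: -1216576413131/51639454 ≈ -23559.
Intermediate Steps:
b(p) = -4*p
t(r) = √(17 + r)
g(o, c) = o²
g(2069, t(3))/(-2717866) + 1790368/E(b(19)) = 2069²/(-2717866) + 1790368/((-4*19)) = 4280761*(-1/2717866) + 1790368/(-76) = -4280761/2717866 + 1790368*(-1/76) = -4280761/2717866 - 447592/19 = -1216576413131/51639454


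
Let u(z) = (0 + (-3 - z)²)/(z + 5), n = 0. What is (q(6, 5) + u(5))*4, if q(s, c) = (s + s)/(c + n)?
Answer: 176/5 ≈ 35.200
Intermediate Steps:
u(z) = (-3 - z)²/(5 + z)
q(s, c) = 2*s/c (q(s, c) = (s + s)/(c + 0) = (2*s)/c = 2*s/c)
(q(6, 5) + u(5))*4 = (2*6/5 + (3 + 5)²/(5 + 5))*4 = (2*6*(⅕) + 8²/10)*4 = (12/5 + 64*(⅒))*4 = (12/5 + 32/5)*4 = (44/5)*4 = 176/5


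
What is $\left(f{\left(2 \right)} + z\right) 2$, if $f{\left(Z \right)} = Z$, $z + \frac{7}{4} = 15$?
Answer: $\frac{61}{2} \approx 30.5$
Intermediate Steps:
$z = \frac{53}{4}$ ($z = - \frac{7}{4} + 15 = \frac{53}{4} \approx 13.25$)
$\left(f{\left(2 \right)} + z\right) 2 = \left(2 + \frac{53}{4}\right) 2 = \frac{61}{4} \cdot 2 = \frac{61}{2}$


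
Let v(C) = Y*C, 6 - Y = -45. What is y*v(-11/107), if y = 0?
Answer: 0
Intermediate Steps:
Y = 51 (Y = 6 - 1*(-45) = 6 + 45 = 51)
v(C) = 51*C
y*v(-11/107) = 0*(51*(-11/107)) = 0*(-561/107) = 0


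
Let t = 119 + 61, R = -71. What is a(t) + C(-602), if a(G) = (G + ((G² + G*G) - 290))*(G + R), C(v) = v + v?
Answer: 7050006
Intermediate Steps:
t = 180
C(v) = 2*v
a(G) = (-71 + G)*(-290 + G + 2*G²) (a(G) = (G + ((G² + G*G) - 290))*(G - 71) = (G + ((G² + G²) - 290))*(-71 + G) = (G + (2*G² - 290))*(-71 + G) = (G + (-290 + 2*G²))*(-71 + G) = (-290 + G + 2*G²)*(-71 + G) = (-71 + G)*(-290 + G + 2*G²))
a(t) + C(-602) = (20590 - 361*180 - 141*180² + 2*180³) + 2*(-602) = (20590 - 64980 - 141*32400 + 2*5832000) - 1204 = (20590 - 64980 - 4568400 + 11664000) - 1204 = 7051210 - 1204 = 7050006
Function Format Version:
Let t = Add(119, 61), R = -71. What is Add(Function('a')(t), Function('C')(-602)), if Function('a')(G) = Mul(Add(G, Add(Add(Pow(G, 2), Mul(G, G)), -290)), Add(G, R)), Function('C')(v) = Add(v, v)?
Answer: 7050006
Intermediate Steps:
t = 180
Function('C')(v) = Mul(2, v)
Function('a')(G) = Mul(Add(-71, G), Add(-290, G, Mul(2, Pow(G, 2)))) (Function('a')(G) = Mul(Add(G, Add(Add(Pow(G, 2), Mul(G, G)), -290)), Add(G, -71)) = Mul(Add(G, Add(Add(Pow(G, 2), Pow(G, 2)), -290)), Add(-71, G)) = Mul(Add(G, Add(Mul(2, Pow(G, 2)), -290)), Add(-71, G)) = Mul(Add(G, Add(-290, Mul(2, Pow(G, 2)))), Add(-71, G)) = Mul(Add(-290, G, Mul(2, Pow(G, 2))), Add(-71, G)) = Mul(Add(-71, G), Add(-290, G, Mul(2, Pow(G, 2)))))
Add(Function('a')(t), Function('C')(-602)) = Add(Add(20590, Mul(-361, 180), Mul(-141, Pow(180, 2)), Mul(2, Pow(180, 3))), Mul(2, -602)) = Add(Add(20590, -64980, Mul(-141, 32400), Mul(2, 5832000)), -1204) = Add(Add(20590, -64980, -4568400, 11664000), -1204) = Add(7051210, -1204) = 7050006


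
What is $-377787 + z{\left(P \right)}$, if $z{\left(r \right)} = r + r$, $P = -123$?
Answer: $-378033$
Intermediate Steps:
$z{\left(r \right)} = 2 r$
$-377787 + z{\left(P \right)} = -377787 + 2 \left(-123\right) = -377787 - 246 = -378033$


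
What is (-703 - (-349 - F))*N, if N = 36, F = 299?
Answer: -1980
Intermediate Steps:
(-703 - (-349 - F))*N = (-703 - (-349 - 1*299))*36 = (-703 - (-349 - 299))*36 = (-703 - 1*(-648))*36 = (-703 + 648)*36 = -55*36 = -1980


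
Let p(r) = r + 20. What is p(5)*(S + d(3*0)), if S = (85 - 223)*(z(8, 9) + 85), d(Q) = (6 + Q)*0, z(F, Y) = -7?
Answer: -269100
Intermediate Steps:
p(r) = 20 + r
d(Q) = 0
S = -10764 (S = (85 - 223)*(-7 + 85) = -138*78 = -10764)
p(5)*(S + d(3*0)) = (20 + 5)*(-10764 + 0) = 25*(-10764) = -269100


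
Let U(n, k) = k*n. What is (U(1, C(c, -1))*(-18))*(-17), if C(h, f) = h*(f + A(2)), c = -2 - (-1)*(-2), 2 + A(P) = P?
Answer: 1224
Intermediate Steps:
A(P) = -2 + P
c = -4 (c = -2 - 1*2 = -2 - 2 = -4)
C(h, f) = f*h (C(h, f) = h*(f + (-2 + 2)) = h*(f + 0) = h*f = f*h)
(U(1, C(c, -1))*(-18))*(-17) = ((-1*(-4)*1)*(-18))*(-17) = ((4*1)*(-18))*(-17) = (4*(-18))*(-17) = -72*(-17) = 1224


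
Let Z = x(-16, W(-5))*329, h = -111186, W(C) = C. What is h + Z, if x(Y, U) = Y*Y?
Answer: -26962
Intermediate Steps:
x(Y, U) = Y²
Z = 84224 (Z = (-16)²*329 = 256*329 = 84224)
h + Z = -111186 + 84224 = -26962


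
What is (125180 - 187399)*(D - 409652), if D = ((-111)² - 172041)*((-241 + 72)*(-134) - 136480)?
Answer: -1131213396681332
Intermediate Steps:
D = 18181566480 (D = (12321 - 172041)*(-169*(-134) - 136480) = -159720*(22646 - 136480) = -159720*(-113834) = 18181566480)
(125180 - 187399)*(D - 409652) = (125180 - 187399)*(18181566480 - 409652) = -62219*18181156828 = -1131213396681332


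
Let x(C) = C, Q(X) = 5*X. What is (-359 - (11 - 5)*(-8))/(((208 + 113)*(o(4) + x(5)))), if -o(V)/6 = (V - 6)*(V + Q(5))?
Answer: -311/113313 ≈ -0.0027446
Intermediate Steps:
o(V) = -6*(-6 + V)*(25 + V) (o(V) = -6*(V - 6)*(V + 5*5) = -6*(-6 + V)*(V + 25) = -6*(-6 + V)*(25 + V))
(-359 - (11 - 5)*(-8))/(((208 + 113)*(o(4) + x(5)))) = (-359 - (11 - 5)*(-8))/(((208 + 113)*((900 - 114*4 - 6*4²) + 5))) = (-359 - 6*(-8))/((321*((900 - 456 - 6*16) + 5))) = (-359 - 1*(-48))/((321*((900 - 456 - 96) + 5))) = (-359 + 48)/((321*(348 + 5))) = -311/(321*353) = -311/113313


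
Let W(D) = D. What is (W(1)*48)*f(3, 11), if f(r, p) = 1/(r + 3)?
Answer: 8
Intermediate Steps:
f(r, p) = 1/(3 + r)
(W(1)*48)*f(3, 11) = (1*48)/(3 + 3) = 48/6 = 48*(1/6) = 8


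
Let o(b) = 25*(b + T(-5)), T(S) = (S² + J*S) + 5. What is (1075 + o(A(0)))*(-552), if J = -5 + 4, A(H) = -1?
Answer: -1062600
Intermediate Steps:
J = -1
T(S) = 5 + S² - S (T(S) = (S² - S) + 5 = 5 + S² - S)
o(b) = 875 + 25*b (o(b) = 25*(b + (5 + (-5)² - 1*(-5))) = 25*(b + (5 + 25 + 5)) = 25*(b + 35) = 25*(35 + b) = 875 + 25*b)
(1075 + o(A(0)))*(-552) = (1075 + (875 + 25*(-1)))*(-552) = (1075 + (875 - 25))*(-552) = (1075 + 850)*(-552) = 1925*(-552) = -1062600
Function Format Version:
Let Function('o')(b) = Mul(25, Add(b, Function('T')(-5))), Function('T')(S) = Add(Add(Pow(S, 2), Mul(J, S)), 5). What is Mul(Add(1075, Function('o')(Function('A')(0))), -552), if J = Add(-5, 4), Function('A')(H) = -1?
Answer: -1062600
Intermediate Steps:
J = -1
Function('T')(S) = Add(5, Pow(S, 2), Mul(-1, S)) (Function('T')(S) = Add(Add(Pow(S, 2), Mul(-1, S)), 5) = Add(5, Pow(S, 2), Mul(-1, S)))
Function('o')(b) = Add(875, Mul(25, b)) (Function('o')(b) = Mul(25, Add(b, Add(5, Pow(-5, 2), Mul(-1, -5)))) = Mul(25, Add(b, Add(5, 25, 5))) = Mul(25, Add(b, 35)) = Mul(25, Add(35, b)) = Add(875, Mul(25, b)))
Mul(Add(1075, Function('o')(Function('A')(0))), -552) = Mul(Add(1075, Add(875, Mul(25, -1))), -552) = Mul(Add(1075, Add(875, -25)), -552) = Mul(Add(1075, 850), -552) = Mul(1925, -552) = -1062600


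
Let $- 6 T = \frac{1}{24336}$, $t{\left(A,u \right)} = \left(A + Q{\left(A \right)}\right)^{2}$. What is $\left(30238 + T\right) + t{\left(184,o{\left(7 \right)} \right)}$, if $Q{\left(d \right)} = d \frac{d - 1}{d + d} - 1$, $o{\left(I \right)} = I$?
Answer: $\frac{15417573911}{146016} \approx 1.0559 \cdot 10^{5}$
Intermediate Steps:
$Q{\left(d \right)} = - \frac{3}{2} + \frac{d}{2}$ ($Q{\left(d \right)} = d \frac{-1 + d}{2 d} - 1 = \left(- \frac{1}{2} + \frac{d}{2}\right) - 1 = - \frac{3}{2} + \frac{d}{2}$)
$t{\left(A,u \right)} = \left(- \frac{3}{2} + \frac{3 A}{2}\right)^{2}$ ($t{\left(A,u \right)} = \left(A + \left(- \frac{3}{2} + \frac{A}{2}\right)\right)^{2} = \left(- \frac{3}{2} + \frac{3 A}{2}\right)^{2}$)
$T = - \frac{1}{146016}$ ($T = - \frac{1}{6 \cdot 24336} = \left(- \frac{1}{6}\right) \frac{1}{24336} = - \frac{1}{146016} \approx -6.8486 \cdot 10^{-6}$)
$\left(30238 + T\right) + t{\left(184,o{\left(7 \right)} \right)} = \left(30238 - \frac{1}{146016}\right) + \frac{9 \left(-1 + 184\right)^{2}}{4} = \frac{4415231807}{146016} + \frac{9 \cdot 183^{2}}{4} = \frac{4415231807}{146016} + \frac{9}{4} \cdot 33489 = \frac{4415231807}{146016} + \frac{301401}{4} = \frac{15417573911}{146016}$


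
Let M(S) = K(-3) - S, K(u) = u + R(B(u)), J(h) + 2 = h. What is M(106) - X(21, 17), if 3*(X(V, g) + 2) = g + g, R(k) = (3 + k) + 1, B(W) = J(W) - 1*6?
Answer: -376/3 ≈ -125.33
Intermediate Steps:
J(h) = -2 + h
B(W) = -8 + W (B(W) = (-2 + W) - 1*6 = (-2 + W) - 6 = -8 + W)
R(k) = 4 + k
X(V, g) = -2 + 2*g/3 (X(V, g) = -2 + (g + g)/3 = -2 + (2*g)/3 = -2 + 2*g/3)
K(u) = -4 + 2*u (K(u) = u + (4 + (-8 + u)) = u + (-4 + u) = -4 + 2*u)
M(S) = -10 - S (M(S) = (-4 + 2*(-3)) - S = (-4 - 6) - S = -10 - S)
M(106) - X(21, 17) = (-10 - 1*106) - (-2 + (⅔)*17) = (-10 - 106) - (-2 + 34/3) = -116 - 1*28/3 = -116 - 28/3 = -376/3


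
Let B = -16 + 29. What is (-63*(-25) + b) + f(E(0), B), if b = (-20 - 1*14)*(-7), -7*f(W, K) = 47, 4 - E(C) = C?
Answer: 12644/7 ≈ 1806.3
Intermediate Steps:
E(C) = 4 - C
B = 13
f(W, K) = -47/7 (f(W, K) = -⅐*47 = -47/7)
b = 238 (b = (-20 - 14)*(-7) = -34*(-7) = 238)
(-63*(-25) + b) + f(E(0), B) = (-63*(-25) + 238) - 47/7 = (1575 + 238) - 47/7 = 1813 - 47/7 = 12644/7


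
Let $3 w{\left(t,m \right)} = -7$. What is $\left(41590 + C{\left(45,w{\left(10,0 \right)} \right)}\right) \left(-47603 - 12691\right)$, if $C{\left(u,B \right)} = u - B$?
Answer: $-2510481376$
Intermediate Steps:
$w{\left(t,m \right)} = - \frac{7}{3}$ ($w{\left(t,m \right)} = \frac{1}{3} \left(-7\right) = - \frac{7}{3}$)
$\left(41590 + C{\left(45,w{\left(10,0 \right)} \right)}\right) \left(-47603 - 12691\right) = \left(41590 + \left(45 - - \frac{7}{3}\right)\right) \left(-47603 - 12691\right) = \left(41590 + \left(45 + \frac{7}{3}\right)\right) \left(-60294\right) = \left(41590 + \frac{142}{3}\right) \left(-60294\right) = \frac{124912}{3} \left(-60294\right) = -2510481376$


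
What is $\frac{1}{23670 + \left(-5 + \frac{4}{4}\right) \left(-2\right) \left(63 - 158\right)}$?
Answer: $\frac{1}{22910} \approx 4.3649 \cdot 10^{-5}$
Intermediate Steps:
$\frac{1}{23670 + \left(-5 + \frac{4}{4}\right) \left(-2\right) \left(63 - 158\right)} = \frac{1}{23670 + \left(-5 + 4 \cdot \frac{1}{4}\right) \left(-2\right) \left(-95\right)} = \frac{1}{23670 + \left(-5 + 1\right) \left(-2\right) \left(-95\right)} = \frac{1}{23670 + \left(-4\right) \left(-2\right) \left(-95\right)} = \frac{1}{23670 + 8 \left(-95\right)} = \frac{1}{23670 - 760} = \frac{1}{22910}$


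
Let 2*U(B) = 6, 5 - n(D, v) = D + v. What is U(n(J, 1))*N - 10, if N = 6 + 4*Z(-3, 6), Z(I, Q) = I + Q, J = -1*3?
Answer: 44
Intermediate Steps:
J = -3
n(D, v) = 5 - D - v (n(D, v) = 5 - (D + v) = 5 + (-D - v) = 5 - D - v)
U(B) = 3 (U(B) = (½)*6 = 3)
N = 18 (N = 6 + 4*(-3 + 6) = 6 + 4*3 = 6 + 12 = 18)
U(n(J, 1))*N - 10 = 3*18 - 10 = 54 - 10 = 44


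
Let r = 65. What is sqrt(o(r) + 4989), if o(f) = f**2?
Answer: sqrt(9214) ≈ 95.990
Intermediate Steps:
sqrt(o(r) + 4989) = sqrt(65**2 + 4989) = sqrt(4225 + 4989) = sqrt(9214)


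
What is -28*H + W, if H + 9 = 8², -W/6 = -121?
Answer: -814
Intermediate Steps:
W = 726 (W = -6*(-121) = 726)
H = 55 (H = -9 + 8² = -9 + 64 = 55)
-28*H + W = -28*55 + 726 = -1540 + 726 = -814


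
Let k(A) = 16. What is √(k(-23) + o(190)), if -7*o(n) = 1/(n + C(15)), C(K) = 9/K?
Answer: 3*√79111389/6671 ≈ 3.9999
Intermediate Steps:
o(n) = -1/(7*(⅗ + n)) (o(n) = -1/(7*(n + 9/15)) = -1/(7*(n + 9*(1/15))) = -1/(7*(n + ⅗)) = -1/(7*(⅗ + n)))
√(k(-23) + o(190)) = √(16 - 5/(21 + 35*190)) = √(16 - 5/(21 + 6650)) = √(16 - 5/6671) = √(106731/6671) = 3*√79111389/6671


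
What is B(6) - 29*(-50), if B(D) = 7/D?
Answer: 8707/6 ≈ 1451.2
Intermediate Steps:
B(6) - 29*(-50) = 7/6 - 29*(-50) = 7*(⅙) + 1450 = 7/6 + 1450 = 8707/6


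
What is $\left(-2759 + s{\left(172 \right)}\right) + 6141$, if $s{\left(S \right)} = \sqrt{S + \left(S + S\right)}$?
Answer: $3382 + 2 \sqrt{129} \approx 3404.7$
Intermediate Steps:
$s{\left(S \right)} = \sqrt{3} \sqrt{S}$ ($s{\left(S \right)} = \sqrt{S + 2 S} = \sqrt{3 S} = \sqrt{3} \sqrt{S}$)
$\left(-2759 + s{\left(172 \right)}\right) + 6141 = \left(-2759 + \sqrt{3} \sqrt{172}\right) + 6141 = \left(-2759 + \sqrt{3} \cdot 2 \sqrt{43}\right) + 6141 = \left(-2759 + 2 \sqrt{129}\right) + 6141 = 3382 + 2 \sqrt{129}$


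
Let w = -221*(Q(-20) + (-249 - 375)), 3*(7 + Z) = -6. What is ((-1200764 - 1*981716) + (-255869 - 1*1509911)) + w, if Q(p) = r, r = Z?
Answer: -3808367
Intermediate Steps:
Z = -9 (Z = -7 + (⅓)*(-6) = -7 - 2 = -9)
r = -9
Q(p) = -9
w = 139893 (w = -221*(-9 + (-249 - 375)) = -221*(-9 - 624) = -221*(-633) = 139893)
((-1200764 - 1*981716) + (-255869 - 1*1509911)) + w = ((-1200764 - 1*981716) + (-255869 - 1*1509911)) + 139893 = ((-1200764 - 981716) + (-255869 - 1509911)) + 139893 = (-2182480 - 1765780) + 139893 = -3948260 + 139893 = -3808367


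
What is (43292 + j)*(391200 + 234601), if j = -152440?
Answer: -68304927548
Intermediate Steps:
(43292 + j)*(391200 + 234601) = (43292 - 152440)*(391200 + 234601) = -109148*625801 = -68304927548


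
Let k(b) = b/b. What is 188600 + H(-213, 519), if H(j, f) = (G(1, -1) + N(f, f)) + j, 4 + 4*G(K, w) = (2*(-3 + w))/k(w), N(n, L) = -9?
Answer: 188375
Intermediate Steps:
k(b) = 1
G(K, w) = -5/2 + w/2 (G(K, w) = -1 + ((2*(-3 + w))/1)/4 = -1 + ((-6 + 2*w)*1)/4 = -1 + (-6 + 2*w)/4 = -1 + (-3/2 + w/2) = -5/2 + w/2)
H(j, f) = -12 + j (H(j, f) = ((-5/2 + (1/2)*(-1)) - 9) + j = ((-5/2 - 1/2) - 9) + j = (-3 - 9) + j = -12 + j)
188600 + H(-213, 519) = 188600 + (-12 - 213) = 188600 - 225 = 188375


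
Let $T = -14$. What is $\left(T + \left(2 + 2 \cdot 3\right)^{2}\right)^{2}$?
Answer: $2500$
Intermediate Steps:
$\left(T + \left(2 + 2 \cdot 3\right)^{2}\right)^{2} = \left(-14 + \left(2 + 2 \cdot 3\right)^{2}\right)^{2} = \left(-14 + \left(2 + 6\right)^{2}\right)^{2} = \left(-14 + 8^{2}\right)^{2} = \left(-14 + 64\right)^{2} = 50^{2} = 2500$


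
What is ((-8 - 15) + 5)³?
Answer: -5832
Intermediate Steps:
((-8 - 15) + 5)³ = (-23 + 5)³ = (-18)³ = -5832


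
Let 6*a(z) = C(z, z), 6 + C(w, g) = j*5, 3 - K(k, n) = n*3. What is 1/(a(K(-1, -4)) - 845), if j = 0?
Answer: -1/846 ≈ -0.0011820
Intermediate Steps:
K(k, n) = 3 - 3*n (K(k, n) = 3 - n*3 = 3 - 3*n)
C(w, g) = -6 (C(w, g) = -6 + 0*5 = -6 + 0 = -6)
a(z) = -1 (a(z) = (⅙)*(-6) = -1)
1/(a(K(-1, -4)) - 845) = 1/(-1 - 845) = 1/(-846) = -1/846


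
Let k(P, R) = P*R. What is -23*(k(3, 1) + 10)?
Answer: -299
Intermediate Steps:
-23*(k(3, 1) + 10) = -23*(3*1 + 10) = -23*(3 + 10) = -23*13 = -299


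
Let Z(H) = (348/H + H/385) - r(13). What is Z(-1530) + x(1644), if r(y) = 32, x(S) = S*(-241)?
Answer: -7780176356/19635 ≈ -3.9624e+5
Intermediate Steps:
x(S) = -241*S
Z(H) = -32 + 348/H + H/385 (Z(H) = (348/H + H/385) - 1*32 = (348/H + H*(1/385)) - 32 = (348/H + H/385) - 32 = -32 + 348/H + H/385)
Z(-1530) + x(1644) = (-32 + 348/(-1530) + (1/385)*(-1530)) - 241*1644 = (-32 + 348*(-1/1530) - 306/77) - 396204 = (-32 - 58/255 - 306/77) - 396204 = -710816/19635 - 396204 = -7780176356/19635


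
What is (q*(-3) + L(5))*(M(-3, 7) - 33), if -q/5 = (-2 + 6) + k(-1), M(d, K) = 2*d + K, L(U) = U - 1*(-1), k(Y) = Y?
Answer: -1632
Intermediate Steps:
L(U) = 1 + U (L(U) = U + 1 = 1 + U)
M(d, K) = K + 2*d
q = -15 (q = -5*((-2 + 6) - 1) = -5*(4 - 1) = -5*3 = -15)
(q*(-3) + L(5))*(M(-3, 7) - 33) = (-15*(-3) + (1 + 5))*((7 + 2*(-3)) - 33) = (45 + 6)*((7 - 6) - 33) = 51*(1 - 33) = 51*(-32) = -1632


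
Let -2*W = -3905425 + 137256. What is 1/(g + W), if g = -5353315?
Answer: -2/6938461 ≈ -2.8825e-7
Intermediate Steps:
W = 3768169/2 (W = -(-3905425 + 137256)/2 = -½*(-3768169) = 3768169/2 ≈ 1.8841e+6)
1/(g + W) = 1/(-5353315 + 3768169/2) = 1/(-6938461/2) = -2/6938461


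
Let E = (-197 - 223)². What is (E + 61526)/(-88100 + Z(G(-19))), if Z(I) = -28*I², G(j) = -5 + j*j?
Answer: -118963/1818354 ≈ -0.065423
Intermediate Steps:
G(j) = -5 + j²
E = 176400 (E = (-420)² = 176400)
(E + 61526)/(-88100 + Z(G(-19))) = (176400 + 61526)/(-88100 - 28*(-5 + (-19)²)²) = 237926/(-88100 - 28*(-5 + 361)²) = 237926/(-88100 - 28*356²) = 237926/(-88100 - 28*126736) = 237926/(-88100 - 3548608) = 237926/(-3636708) = 237926*(-1/3636708) = -118963/1818354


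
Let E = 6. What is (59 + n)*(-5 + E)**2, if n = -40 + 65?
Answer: 84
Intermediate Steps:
n = 25
(59 + n)*(-5 + E)**2 = (59 + 25)*(-5 + 6)**2 = 84*1**2 = 84*1 = 84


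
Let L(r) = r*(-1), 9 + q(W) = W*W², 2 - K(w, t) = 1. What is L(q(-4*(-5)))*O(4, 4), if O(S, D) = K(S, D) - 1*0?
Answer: -7991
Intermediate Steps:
K(w, t) = 1 (K(w, t) = 2 - 1*1 = 2 - 1 = 1)
q(W) = -9 + W³ (q(W) = -9 + W*W² = -9 + W³)
L(r) = -r
O(S, D) = 1 (O(S, D) = 1 - 1*0 = 1 + 0 = 1)
L(q(-4*(-5)))*O(4, 4) = -(-9 + (-4*(-5))³)*1 = -(-9 + 20³)*1 = -(-9 + 8000)*1 = -1*7991*1 = -7991*1 = -7991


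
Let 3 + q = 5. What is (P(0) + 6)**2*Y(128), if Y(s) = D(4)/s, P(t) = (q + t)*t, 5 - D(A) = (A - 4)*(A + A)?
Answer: 45/32 ≈ 1.4063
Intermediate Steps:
q = 2 (q = -3 + 5 = 2)
D(A) = 5 - 2*A*(-4 + A) (D(A) = 5 - (A - 4)*(A + A) = 5 - (-4 + A)*2*A = 5 - 2*A*(-4 + A))
P(t) = t*(2 + t) (P(t) = (2 + t)*t = t*(2 + t))
Y(s) = 5/s (Y(s) = (5 - 2*4**2 + 8*4)/s = (5 - 2*16 + 32)/s = (5 - 32 + 32)/s = 5/s)
(P(0) + 6)**2*Y(128) = (0*(2 + 0) + 6)**2*(5/128) = (0*2 + 6)**2*(5*(1/128)) = (0 + 6)**2*(5/128) = 6**2*(5/128) = 36*(5/128) = 45/32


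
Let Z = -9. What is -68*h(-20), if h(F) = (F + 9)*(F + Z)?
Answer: -21692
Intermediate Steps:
h(F) = (-9 + F)*(9 + F) (h(F) = (F + 9)*(F - 9) = (9 + F)*(-9 + F) = (-9 + F)*(9 + F))
-68*h(-20) = -68*(-81 + (-20)²) = -68*(-81 + 400) = -68*319 = -21692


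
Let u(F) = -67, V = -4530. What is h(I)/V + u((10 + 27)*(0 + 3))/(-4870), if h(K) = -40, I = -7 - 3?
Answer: 49831/2206110 ≈ 0.022588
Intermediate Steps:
I = -10
h(I)/V + u((10 + 27)*(0 + 3))/(-4870) = -40/(-4530) - 67/(-4870) = -40*(-1/4530) - 67*(-1/4870) = 4/453 + 67/4870 = 49831/2206110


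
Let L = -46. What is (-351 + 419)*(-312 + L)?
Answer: -24344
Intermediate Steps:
(-351 + 419)*(-312 + L) = (-351 + 419)*(-312 - 46) = 68*(-358) = -24344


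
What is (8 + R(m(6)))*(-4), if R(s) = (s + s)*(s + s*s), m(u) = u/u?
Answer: -48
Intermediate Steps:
m(u) = 1
R(s) = 2*s*(s + s**2) (R(s) = (2*s)*(s + s**2) = 2*s*(s + s**2))
(8 + R(m(6)))*(-4) = (8 + 2*1**2*(1 + 1))*(-4) = (8 + 2*1*2)*(-4) = (8 + 4)*(-4) = 12*(-4) = -48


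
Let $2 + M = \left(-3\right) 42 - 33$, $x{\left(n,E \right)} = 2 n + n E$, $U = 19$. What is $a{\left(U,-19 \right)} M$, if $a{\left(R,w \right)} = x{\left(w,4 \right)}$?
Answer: $18354$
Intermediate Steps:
$x{\left(n,E \right)} = 2 n + E n$
$a{\left(R,w \right)} = 6 w$ ($a{\left(R,w \right)} = w \left(2 + 4\right) = w 6 = 6 w$)
$M = -161$ ($M = -2 - 159 = -161$)
$a{\left(U,-19 \right)} M = 6 \left(-19\right) \left(-161\right) = \left(-114\right) \left(-161\right) = 18354$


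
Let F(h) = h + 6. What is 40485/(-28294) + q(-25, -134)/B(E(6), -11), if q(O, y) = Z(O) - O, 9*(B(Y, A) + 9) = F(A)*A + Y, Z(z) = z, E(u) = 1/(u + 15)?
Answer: -40485/28294 ≈ -1.4309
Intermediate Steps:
E(u) = 1/(15 + u)
F(h) = 6 + h
B(Y, A) = -9 + Y/9 + A*(6 + A)/9 (B(Y, A) = -9 + ((6 + A)*A + Y)/9 = -9 + (A*(6 + A) + Y)/9 = -9 + (Y + A*(6 + A))/9 = -9 + (Y/9 + A*(6 + A)/9) = -9 + Y/9 + A*(6 + A)/9)
q(O, y) = 0 (q(O, y) = O - O = 0)
40485/(-28294) + q(-25, -134)/B(E(6), -11) = 40485/(-28294) + 0/(-9 + 1/(9*(15 + 6)) + (1/9)*(-11)*(6 - 11)) = 40485*(-1/28294) + 0/(-9 + (1/9)/21 + (1/9)*(-11)*(-5)) = -40485/28294 + 0/(-9 + (1/9)*(1/21) + 55/9) = -40485/28294 + 0/(-9 + 1/189 + 55/9) = -40485/28294 + 0/(-545/189) = -40485/28294 + 0*(-189/545) = -40485/28294 + 0 = -40485/28294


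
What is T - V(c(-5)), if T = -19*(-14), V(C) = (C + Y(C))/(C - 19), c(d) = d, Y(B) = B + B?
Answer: 2123/8 ≈ 265.38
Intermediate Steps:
Y(B) = 2*B
V(C) = 3*C/(-19 + C) (V(C) = (C + 2*C)/(C - 19) = (3*C)/(-19 + C) = 3*C/(-19 + C))
T = 266
T - V(c(-5)) = 266 - 3*(-5)/(-19 - 5) = 266 - 3*(-5)/(-24) = 266 - 3*(-5)*(-1)/24 = 266 - 1*5/8 = 266 - 5/8 = 2123/8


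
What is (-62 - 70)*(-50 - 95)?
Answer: 19140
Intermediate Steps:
(-62 - 70)*(-50 - 95) = -132*(-145) = 19140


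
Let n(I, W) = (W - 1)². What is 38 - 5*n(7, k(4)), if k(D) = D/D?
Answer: 38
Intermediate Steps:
k(D) = 1
n(I, W) = (-1 + W)²
38 - 5*n(7, k(4)) = 38 - 5*(-1 + 1)² = 38 - 5*0² = 38 - 5*0 = 38 + 0 = 38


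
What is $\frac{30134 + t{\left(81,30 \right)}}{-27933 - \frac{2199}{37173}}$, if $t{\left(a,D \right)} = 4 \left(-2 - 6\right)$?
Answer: $- \frac{186496941}{173059268} \approx -1.0776$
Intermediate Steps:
$t{\left(a,D \right)} = -32$ ($t{\left(a,D \right)} = 4 \left(-8\right) = -32$)
$\frac{30134 + t{\left(81,30 \right)}}{-27933 - \frac{2199}{37173}} = \frac{30134 - 32}{-27933 - \frac{2199}{37173}} = \frac{30102}{-27933 - \frac{733}{12391}} = \frac{30102}{- \frac{346118536}{12391}} = 30102 \left(- \frac{12391}{346118536}\right) = - \frac{186496941}{173059268}$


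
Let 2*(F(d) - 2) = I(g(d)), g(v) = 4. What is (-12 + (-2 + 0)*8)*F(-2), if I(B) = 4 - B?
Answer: -56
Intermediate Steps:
F(d) = 2 (F(d) = 2 + (4 - 1*4)/2 = 2 + (4 - 4)/2 = 2 + (1/2)*0 = 2 + 0 = 2)
(-12 + (-2 + 0)*8)*F(-2) = (-12 + (-2 + 0)*8)*2 = (-12 - 2*8)*2 = (-12 - 16)*2 = -28*2 = -56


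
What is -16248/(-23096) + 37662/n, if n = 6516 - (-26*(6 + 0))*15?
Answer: 21119455/4261212 ≈ 4.9562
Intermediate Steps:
n = 8856 (n = 6516 - (-26*6)*15 = 6516 - (-156)*15 = 6516 - 1*(-2340) = 6516 + 2340 = 8856)
-16248/(-23096) + 37662/n = -16248/(-23096) + 37662/8856 = -16248*(-1/23096) + 37662*(1/8856) = 2031/2887 + 6277/1476 = 21119455/4261212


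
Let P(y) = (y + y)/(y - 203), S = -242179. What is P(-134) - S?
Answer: 81614591/337 ≈ 2.4218e+5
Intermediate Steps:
P(y) = 2*y/(-203 + y) (P(y) = (2*y)/(-203 + y) = 2*y/(-203 + y))
P(-134) - S = 2*(-134)/(-203 - 134) - 1*(-242179) = 2*(-134)/(-337) + 242179 = 2*(-134)*(-1/337) + 242179 = 268/337 + 242179 = 81614591/337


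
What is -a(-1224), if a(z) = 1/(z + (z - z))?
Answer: 1/1224 ≈ 0.00081699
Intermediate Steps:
a(z) = 1/z (a(z) = 1/(z + 0) = 1/z)
-a(-1224) = -1/(-1224) = -1*(-1/1224) = 1/1224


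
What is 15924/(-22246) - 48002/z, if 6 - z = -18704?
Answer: -341447633/104055665 ≈ -3.2814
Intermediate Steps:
z = 18710 (z = 6 - 1*(-18704) = 6 + 18704 = 18710)
15924/(-22246) - 48002/z = 15924/(-22246) - 48002/18710 = 15924*(-1/22246) - 48002*1/18710 = -7962/11123 - 24001/9355 = -341447633/104055665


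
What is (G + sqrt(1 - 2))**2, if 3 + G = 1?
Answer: (2 - I)**2 ≈ 3.0 - 4.0*I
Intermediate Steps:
G = -2 (G = -3 + 1 = -2)
(G + sqrt(1 - 2))**2 = (-2 + sqrt(1 - 2))**2 = (-2 + sqrt(-1))**2 = (-2 + I)**2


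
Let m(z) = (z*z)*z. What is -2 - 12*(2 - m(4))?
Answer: 742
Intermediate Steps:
m(z) = z³ (m(z) = z²*z = z³)
-2 - 12*(2 - m(4)) = -2 - 12*(2 - 1*4³) = -2 - 12*(2 - 1*64) = -2 - 12*(2 - 64) = -2 - 12*(-62) = -2 + 744 = 742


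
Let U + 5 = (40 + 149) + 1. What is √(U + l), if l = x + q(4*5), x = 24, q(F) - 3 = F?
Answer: 2*√58 ≈ 15.232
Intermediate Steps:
q(F) = 3 + F
U = 185 (U = -5 + ((40 + 149) + 1) = -5 + (189 + 1) = -5 + 190 = 185)
l = 47 (l = 24 + (3 + 4*5) = 24 + (3 + 20) = 24 + 23 = 47)
√(U + l) = √(185 + 47) = √232 = 2*√58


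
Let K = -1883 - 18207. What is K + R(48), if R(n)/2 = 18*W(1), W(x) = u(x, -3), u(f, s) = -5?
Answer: -20270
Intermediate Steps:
W(x) = -5
K = -20090
R(n) = -180 (R(n) = 2*(18*(-5)) = 2*(-90) = -180)
K + R(48) = -20090 - 180 = -20270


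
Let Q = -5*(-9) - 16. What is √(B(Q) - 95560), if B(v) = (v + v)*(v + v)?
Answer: 6*I*√2561 ≈ 303.64*I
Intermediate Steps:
Q = 29 (Q = 45 - 16 = 29)
B(v) = 4*v² (B(v) = (2*v)*(2*v) = 4*v²)
√(B(Q) - 95560) = √(4*29² - 95560) = √(4*841 - 95560) = √(3364 - 95560) = √(-92196) = 6*I*√2561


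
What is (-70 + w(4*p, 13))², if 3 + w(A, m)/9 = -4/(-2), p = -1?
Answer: 6241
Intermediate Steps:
w(A, m) = -9 (w(A, m) = -27 + 9*(-4/(-2)) = -27 + 9*(-4*(-½)) = -27 + 9*2 = -27 + 18 = -9)
(-70 + w(4*p, 13))² = (-70 - 9)² = (-79)² = 6241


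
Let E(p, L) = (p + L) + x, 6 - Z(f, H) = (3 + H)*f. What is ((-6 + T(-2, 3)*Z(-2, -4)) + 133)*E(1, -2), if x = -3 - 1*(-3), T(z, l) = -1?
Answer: -123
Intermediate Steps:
Z(f, H) = 6 - f*(3 + H) (Z(f, H) = 6 - (3 + H)*f = 6 - f*(3 + H))
x = 0 (x = -3 + 3 = 0)
E(p, L) = L + p (E(p, L) = (p + L) + 0 = (L + p) + 0 = L + p)
((-6 + T(-2, 3)*Z(-2, -4)) + 133)*E(1, -2) = ((-6 - (6 - 3*(-2) - 1*(-4)*(-2))) + 133)*(-2 + 1) = ((-6 - (6 + 6 - 8)) + 133)*(-1) = ((-6 - 1*4) + 133)*(-1) = ((-6 - 4) + 133)*(-1) = (-10 + 133)*(-1) = 123*(-1) = -123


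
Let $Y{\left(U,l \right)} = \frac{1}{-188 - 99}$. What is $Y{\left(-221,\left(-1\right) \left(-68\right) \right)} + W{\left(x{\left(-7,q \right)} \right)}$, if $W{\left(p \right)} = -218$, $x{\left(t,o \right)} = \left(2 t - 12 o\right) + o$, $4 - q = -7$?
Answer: $- \frac{62567}{287} \approx -218.0$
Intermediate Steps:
$q = 11$ ($q = 4 - -7 = 4 + 7 = 11$)
$Y{\left(U,l \right)} = - \frac{1}{287}$ ($Y{\left(U,l \right)} = \frac{1}{-287} = - \frac{1}{287}$)
$x{\left(t,o \right)} = - 11 o + 2 t$ ($x{\left(t,o \right)} = \left(- 12 o + 2 t\right) + o = - 11 o + 2 t$)
$Y{\left(-221,\left(-1\right) \left(-68\right) \right)} + W{\left(x{\left(-7,q \right)} \right)} = - \frac{1}{287} - 218 = - \frac{62567}{287}$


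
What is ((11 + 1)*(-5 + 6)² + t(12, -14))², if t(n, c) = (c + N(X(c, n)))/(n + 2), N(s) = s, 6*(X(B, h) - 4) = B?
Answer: 218089/1764 ≈ 123.63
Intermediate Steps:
X(B, h) = 4 + B/6
t(n, c) = (4 + 7*c/6)/(2 + n) (t(n, c) = (c + (4 + c/6))/(n + 2) = (4 + 7*c/6)/(2 + n))
((11 + 1)*(-5 + 6)² + t(12, -14))² = ((11 + 1)*(-5 + 6)² + (24 + 7*(-14))/(6*(2 + 12)))² = (12*1² + (⅙)*(24 - 98)/14)² = (12*1 + (⅙)*(1/14)*(-74))² = (12 - 37/42)² = (467/42)² = 218089/1764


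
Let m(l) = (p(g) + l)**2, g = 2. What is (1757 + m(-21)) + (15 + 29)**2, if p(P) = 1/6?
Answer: 148573/36 ≈ 4127.0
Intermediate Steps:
p(P) = 1/6
m(l) = (1/6 + l)**2
(1757 + m(-21)) + (15 + 29)**2 = (1757 + (1 + 6*(-21))**2/36) + (15 + 29)**2 = (1757 + (1 - 126)**2/36) + 44**2 = (1757 + (1/36)*(-125)**2) + 1936 = (1757 + (1/36)*15625) + 1936 = (1757 + 15625/36) + 1936 = 78877/36 + 1936 = 148573/36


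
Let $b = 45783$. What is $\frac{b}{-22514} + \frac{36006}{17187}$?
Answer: $\frac{466013}{7587218} \approx 0.061421$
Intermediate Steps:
$\frac{b}{-22514} + \frac{36006}{17187} = \frac{45783}{-22514} + \frac{36006}{17187} = 45783 \left(- \frac{1}{22514}\right) + 36006 \cdot \frac{1}{17187} = - \frac{45783}{22514} + \frac{706}{337} = \frac{466013}{7587218}$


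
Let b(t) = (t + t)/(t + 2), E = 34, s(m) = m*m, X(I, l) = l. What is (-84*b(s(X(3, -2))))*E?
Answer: -3808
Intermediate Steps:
s(m) = m²
b(t) = 2*t/(2 + t) (b(t) = (2*t)/(2 + t) = 2*t/(2 + t))
(-84*b(s(X(3, -2))))*E = -168*(-2)²/(2 + (-2)²)*34 = -168*4/(2 + 4)*34 = -168*4/6*34 = -84*4/3*34 = -112*34 = -3808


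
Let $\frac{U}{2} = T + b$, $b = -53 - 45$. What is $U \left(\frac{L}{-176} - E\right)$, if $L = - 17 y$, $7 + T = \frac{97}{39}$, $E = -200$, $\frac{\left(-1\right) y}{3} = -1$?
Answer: $- \frac{70466749}{1716} \approx -41065.0$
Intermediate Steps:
$y = 3$ ($y = \left(-3\right) \left(-1\right) = 3$)
$T = - \frac{176}{39}$ ($T = -7 + \frac{97}{39} = - \frac{176}{39} \approx -4.5128$)
$L = -51$ ($L = \left(-17\right) 3 = -51$)
$b = -98$
$U = - \frac{7996}{39}$ ($U = 2 \left(- \frac{176}{39} - 98\right) = 2 \left(- \frac{3998}{39}\right) = - \frac{7996}{39} \approx -205.03$)
$U \left(\frac{L}{-176} - E\right) = - \frac{7996 \left(- \frac{51}{-176} - -200\right)}{39} = - \frac{7996 \left(\left(-51\right) \left(- \frac{1}{176}\right) + 200\right)}{39} = - \frac{7996 \left(\frac{51}{176} + 200\right)}{39} = \left(- \frac{7996}{39}\right) \frac{35251}{176} = - \frac{70466749}{1716}$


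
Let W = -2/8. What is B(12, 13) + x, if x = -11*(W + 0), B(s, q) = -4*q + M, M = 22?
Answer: -109/4 ≈ -27.250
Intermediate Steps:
W = -¼ (W = -2*⅛ = -¼ ≈ -0.25000)
B(s, q) = 22 - 4*q (B(s, q) = -4*q + 22 = 22 - 4*q)
x = 11/4 (x = -11*(-¼ + 0) = -11*(-¼) = 11/4 ≈ 2.7500)
B(12, 13) + x = (22 - 4*13) + 11/4 = (22 - 52) + 11/4 = -30 + 11/4 = -109/4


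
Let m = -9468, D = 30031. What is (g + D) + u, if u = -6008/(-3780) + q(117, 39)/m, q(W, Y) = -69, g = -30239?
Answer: -205193771/994140 ≈ -206.40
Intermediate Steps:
u = 1587349/994140 (u = -6008/(-3780) - 69/(-9468) = -6008*(-1/3780) - 69*(-1/9468) = 1502/945 + 23/3156 = 1587349/994140 ≈ 1.5967)
(g + D) + u = (-30239 + 30031) + 1587349/994140 = -208 + 1587349/994140 = -205193771/994140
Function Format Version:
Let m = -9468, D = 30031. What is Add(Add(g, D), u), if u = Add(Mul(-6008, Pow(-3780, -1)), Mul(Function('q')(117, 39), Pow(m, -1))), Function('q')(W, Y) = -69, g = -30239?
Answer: Rational(-205193771, 994140) ≈ -206.40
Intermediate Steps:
u = Rational(1587349, 994140) (u = Add(Mul(-6008, Pow(-3780, -1)), Mul(-69, Pow(-9468, -1))) = Add(Mul(-6008, Rational(-1, 3780)), Mul(-69, Rational(-1, 9468))) = Add(Rational(1502, 945), Rational(23, 3156)) = Rational(1587349, 994140) ≈ 1.5967)
Add(Add(g, D), u) = Add(Add(-30239, 30031), Rational(1587349, 994140)) = Add(-208, Rational(1587349, 994140)) = Rational(-205193771, 994140)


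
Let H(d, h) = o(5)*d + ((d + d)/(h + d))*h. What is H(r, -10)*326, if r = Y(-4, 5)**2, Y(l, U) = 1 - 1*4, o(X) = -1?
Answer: 55746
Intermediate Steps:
Y(l, U) = -3 (Y(l, U) = 1 - 4 = -3)
r = 9 (r = (-3)**2 = 9)
H(d, h) = -d + 2*d*h/(d + h) (H(d, h) = -d + ((d + d)/(h + d))*h = -d + ((2*d)/(d + h))*h = -d + (2*d/(d + h))*h = -d + 2*d*h/(d + h))
H(r, -10)*326 = (9*(-10 - 1*9)/(9 - 10))*326 = (9*(-10 - 9)/(-1))*326 = (9*(-1)*(-19))*326 = 171*326 = 55746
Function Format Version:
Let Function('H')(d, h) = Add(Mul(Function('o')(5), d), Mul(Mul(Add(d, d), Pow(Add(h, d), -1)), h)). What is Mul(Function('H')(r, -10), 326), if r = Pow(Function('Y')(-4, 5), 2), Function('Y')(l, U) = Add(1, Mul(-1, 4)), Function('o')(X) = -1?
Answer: 55746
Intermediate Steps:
Function('Y')(l, U) = -3 (Function('Y')(l, U) = Add(1, -4) = -3)
r = 9 (r = Pow(-3, 2) = 9)
Function('H')(d, h) = Add(Mul(-1, d), Mul(2, d, h, Pow(Add(d, h), -1))) (Function('H')(d, h) = Add(Mul(-1, d), Mul(Mul(Add(d, d), Pow(Add(h, d), -1)), h)) = Add(Mul(-1, d), Mul(Mul(Mul(2, d), Pow(Add(d, h), -1)), h)) = Add(Mul(-1, d), Mul(Mul(2, d, Pow(Add(d, h), -1)), h)) = Add(Mul(-1, d), Mul(2, d, h, Pow(Add(d, h), -1))))
Mul(Function('H')(r, -10), 326) = Mul(Mul(9, Pow(Add(9, -10), -1), Add(-10, Mul(-1, 9))), 326) = Mul(Mul(9, Pow(-1, -1), Add(-10, -9)), 326) = Mul(Mul(9, -1, -19), 326) = Mul(171, 326) = 55746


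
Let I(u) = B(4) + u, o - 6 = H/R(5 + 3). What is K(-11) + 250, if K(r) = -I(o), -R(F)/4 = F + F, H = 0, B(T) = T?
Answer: 240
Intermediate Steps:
R(F) = -8*F (R(F) = -4*(F + F) = -8*F)
o = 6 (o = 6 + 0/((-8*(5 + 3))) = 6 + 0/((-8*8)) = 6 + 0/(-64) = 6 + 0*(-1/64) = 6 + 0 = 6)
I(u) = 4 + u
K(r) = -10 (K(r) = -(4 + 6) = -1*10 = -10)
K(-11) + 250 = -10 + 250 = 240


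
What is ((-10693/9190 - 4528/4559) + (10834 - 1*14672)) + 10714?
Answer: 287994854253/41897210 ≈ 6873.8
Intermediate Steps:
((-10693/9190 - 4528/4559) + (10834 - 1*14672)) + 10714 = ((-10693*1/9190 - 4528*1/4559) + (10834 - 14672)) + 10714 = ((-10693/9190 - 4528/4559) - 3838) + 10714 = (-90361707/41897210 - 3838) + 10714 = -160891853687/41897210 + 10714 = 287994854253/41897210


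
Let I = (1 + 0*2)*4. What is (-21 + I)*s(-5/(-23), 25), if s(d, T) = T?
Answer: -425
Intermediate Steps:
I = 4 (I = (1 + 0)*4 = 1*4 = 4)
(-21 + I)*s(-5/(-23), 25) = (-21 + 4)*25 = -17*25 = -425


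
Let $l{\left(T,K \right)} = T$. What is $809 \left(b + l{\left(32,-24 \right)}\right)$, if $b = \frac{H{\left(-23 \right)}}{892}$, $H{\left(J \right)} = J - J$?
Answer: $25888$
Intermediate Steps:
$H{\left(J \right)} = 0$
$b = 0$ ($b = \frac{0}{892} = 0 \cdot \frac{1}{892} = 0$)
$809 \left(b + l{\left(32,-24 \right)}\right) = 809 \left(0 + 32\right) = 809 \cdot 32 = 25888$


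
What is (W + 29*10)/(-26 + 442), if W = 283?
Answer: 573/416 ≈ 1.3774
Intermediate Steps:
(W + 29*10)/(-26 + 442) = (283 + 29*10)/(-26 + 442) = (283 + 290)/416 = 573*(1/416) = 573/416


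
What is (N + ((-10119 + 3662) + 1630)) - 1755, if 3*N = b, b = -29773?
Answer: -49519/3 ≈ -16506.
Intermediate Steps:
N = -29773/3 (N = (⅓)*(-29773) = -29773/3 ≈ -9924.3)
(N + ((-10119 + 3662) + 1630)) - 1755 = (-29773/3 + ((-10119 + 3662) + 1630)) - 1755 = (-29773/3 + (-6457 + 1630)) - 1755 = (-29773/3 - 4827) - 1755 = -44254/3 - 1755 = -49519/3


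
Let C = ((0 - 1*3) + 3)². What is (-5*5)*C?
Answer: 0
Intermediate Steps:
C = 0 (C = ((0 - 3) + 3)² = (-3 + 3)² = 0² = 0)
(-5*5)*C = -5*5*0 = -25*0 = 0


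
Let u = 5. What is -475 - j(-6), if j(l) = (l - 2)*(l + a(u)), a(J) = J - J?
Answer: -523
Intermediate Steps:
a(J) = 0
j(l) = l*(-2 + l) (j(l) = (l - 2)*(l + 0) = (-2 + l)*l = l*(-2 + l))
-475 - j(-6) = -475 - (-6)*(-2 - 6) = -475 - (-6)*(-8) = -475 - 1*48 = -475 - 48 = -523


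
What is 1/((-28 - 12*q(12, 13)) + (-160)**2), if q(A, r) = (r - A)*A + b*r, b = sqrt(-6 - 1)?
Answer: 163/4145856 + I*sqrt(7)/4145856 ≈ 3.9316e-5 + 6.3817e-7*I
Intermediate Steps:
b = I*sqrt(7) (b = sqrt(-7) = I*sqrt(7) ≈ 2.6458*I)
q(A, r) = A*(r - A) + I*r*sqrt(7) (q(A, r) = (r - A)*A + (I*sqrt(7))*r = A*(r - A) + I*r*sqrt(7))
1/((-28 - 12*q(12, 13)) + (-160)**2) = 1/((-28 - 12*(-1*12**2 + 12*13 + I*13*sqrt(7))) + (-160)**2) = 1/((-28 - 12*(-1*144 + 156 + 13*I*sqrt(7))) + 25600) = 1/((-28 - 12*(-144 + 156 + 13*I*sqrt(7))) + 25600) = 1/((-28 - 12*(12 + 13*I*sqrt(7))) + 25600) = 1/((-28 + (-144 - 156*I*sqrt(7))) + 25600) = 1/((-172 - 156*I*sqrt(7)) + 25600) = 1/(25428 - 156*I*sqrt(7))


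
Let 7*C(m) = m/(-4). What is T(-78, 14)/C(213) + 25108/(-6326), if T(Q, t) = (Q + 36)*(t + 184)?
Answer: 244608074/224573 ≈ 1089.2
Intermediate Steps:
T(Q, t) = (36 + Q)*(184 + t)
C(m) = -m/28 (C(m) = (m/(-4))/7 = (m*(-1/4))/7 = (-m/4)/7 = -m/28)
T(-78, 14)/C(213) + 25108/(-6326) = (6624 + 36*14 + 184*(-78) - 78*14)/((-1/28*213)) + 25108/(-6326) = (6624 + 504 - 14352 - 1092)/(-213/28) + 25108*(-1/6326) = -8316*(-28/213) - 12554/3163 = 77616/71 - 12554/3163 = 244608074/224573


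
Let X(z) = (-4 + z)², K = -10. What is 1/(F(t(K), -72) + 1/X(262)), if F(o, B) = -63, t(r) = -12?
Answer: -66564/4193531 ≈ -0.015873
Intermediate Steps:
1/(F(t(K), -72) + 1/X(262)) = 1/(-63 + 1/((-4 + 262)²)) = 1/(-63 + 1/(258²)) = 1/(-63 + 1/66564) = 1/(-4193531/66564) = -66564/4193531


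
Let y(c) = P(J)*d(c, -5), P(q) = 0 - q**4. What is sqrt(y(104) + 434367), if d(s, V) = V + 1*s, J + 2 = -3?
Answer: 6*sqrt(10347) ≈ 610.32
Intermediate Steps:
J = -5 (J = -2 - 3 = -5)
d(s, V) = V + s
P(q) = -q**4
y(c) = 3125 - 625*c (y(c) = (-1*(-5)**4)*(-5 + c) = (-1*625)*(-5 + c) = -625*(-5 + c) = 3125 - 625*c)
sqrt(y(104) + 434367) = sqrt((3125 - 625*104) + 434367) = sqrt((3125 - 65000) + 434367) = sqrt(-61875 + 434367) = sqrt(372492) = 6*sqrt(10347)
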